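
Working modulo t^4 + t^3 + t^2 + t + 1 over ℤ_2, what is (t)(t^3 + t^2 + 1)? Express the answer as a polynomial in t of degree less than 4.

Multiply in ℤ_2[t]: (t)·(t^3 + t^2 + 1) = t^4 + t^3 + t.
Reduce using t^4 ≡ t^3 + t^2 + t + 1 (mod t^4 + t^3 + t^2 + t + 1).
Reduced: t^2 + 1.

t^2 + 1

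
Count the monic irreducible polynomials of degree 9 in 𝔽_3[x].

Gauss's count: N_{3}(9) = (1/9) Σ_{d|9} μ(9/d)·3^d.
Divisors of 9: 1, 3, 9; μ(9/d) for each: 0, -1, 1.
Σ = − 3^3 + 3^9 = 19656.
N = 19656/9 = 2184.

2184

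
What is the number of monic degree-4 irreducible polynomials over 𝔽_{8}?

1008

The number of monic irreducibles of degree 4 over GF(8) is (1/4)·Σ_{d∣4} μ(4/d) 8^d.
Divisors of 4: 1, 2, 4; μ(4/d) for each: 0, -1, 1.
Σ = − 8^2 + 8^4 = 4032.
N = 4032/4 = 1008.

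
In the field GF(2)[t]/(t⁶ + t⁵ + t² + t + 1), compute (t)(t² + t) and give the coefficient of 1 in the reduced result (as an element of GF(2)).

0

Multiply in GF(2)[t]: (t)·(t² + t) = t³ + t².
Reduced: t³ + t².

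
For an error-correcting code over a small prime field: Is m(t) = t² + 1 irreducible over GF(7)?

Yes

Check for roots in GF(7): m(0) = 1; m(1) = 2; m(2) = 5; m(3) = 3; m(4) = 3; m(5) = 5; m(6) = 2.
No roots. A degree-2 polynomial over a field with no linear factor is irreducible.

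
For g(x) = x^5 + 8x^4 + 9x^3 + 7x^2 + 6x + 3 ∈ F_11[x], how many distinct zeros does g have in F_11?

Evaluate at each of the 11 elements of F_11:
g(0) = 3; g(1) = 1; g(2) = 0 → root; g(3) = 8; g(4) = 3; g(5) = 9; g(6) = 7; g(7) = 0 → root; g(8) = 1; g(9) = 10; g(10) = 2.
Roots: {2, 7}.

2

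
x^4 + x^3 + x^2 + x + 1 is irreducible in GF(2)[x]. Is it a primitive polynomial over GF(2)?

No

Write f(x) = x^4 + x^3 + x^2 + x + 1.
|GF(2^4)^×| = 2^4 − 1 = 15. Prime factorization: 15 = 3·5.
f is primitive ⇔ x has order 15 in GF(2)[x]/(f), i.e. x^(15/q) ≠ 1 for each prime q | 15.
x^(5) mod f = 1
x^(3) mod f = x^3.
Since x^(5) = 1, the order of x divides 5 < 15; not primitive.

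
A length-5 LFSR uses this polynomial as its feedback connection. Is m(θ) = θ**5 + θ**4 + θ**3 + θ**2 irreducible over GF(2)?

Check for roots in GF(2): m(0) = 0 → root; m(1) = 0 → root.
m(0) = 0, so (θ) divides m(θ); m is reducible.

No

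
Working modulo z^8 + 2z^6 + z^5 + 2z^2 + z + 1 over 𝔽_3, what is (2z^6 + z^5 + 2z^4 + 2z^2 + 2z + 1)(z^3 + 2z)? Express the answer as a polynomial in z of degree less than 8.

Multiply in 𝔽_3[z]: (2z^6 + z^5 + 2z^4 + 2z^2 + 2z + 1)·(z^3 + 2z) = 2z^9 + z^8 + 2z^6 + 2z^4 + 2z^3 + z^2 + 2z.
Reduce using z^8 ≡ z^6 + 2z^5 + z^2 + 2z + 2 (mod z^8 + 2z^6 + z^5 + 2z^2 + z + 1).
Reduced: 2z^7 + z^6 + 2z^5 + 2z^4 + z^3 + 2z + 2.

2z^7 + z^6 + 2z^5 + 2z^4 + z^3 + 2z + 2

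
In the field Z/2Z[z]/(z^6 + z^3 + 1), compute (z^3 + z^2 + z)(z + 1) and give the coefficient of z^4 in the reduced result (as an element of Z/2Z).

Multiply in Z/2Z[z]: (z^3 + z^2 + z)·(z + 1) = z^4 + z.
Reduced: z^4 + z.

1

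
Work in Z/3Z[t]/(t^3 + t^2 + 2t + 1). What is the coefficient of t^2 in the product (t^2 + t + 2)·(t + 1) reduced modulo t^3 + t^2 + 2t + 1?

Multiply in Z/3Z[t]: (t^2 + t + 2)·(t + 1) = t^3 + 2t^2 + 2.
Reduce using t^3 ≡ 2t^2 + t + 2 (mod t^3 + t^2 + 2t + 1).
Reduced: t^2 + t + 1.

1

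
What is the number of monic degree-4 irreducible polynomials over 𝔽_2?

Gauss's count: N_{2}(4) = (1/4) Σ_{d|4} μ(4/d)·2^d.
Divisors of 4: 1, 2, 4; μ(4/d) for each: 0, -1, 1.
Σ = − 2^2 + 2^4 = 12.
N = 12/4 = 3.

3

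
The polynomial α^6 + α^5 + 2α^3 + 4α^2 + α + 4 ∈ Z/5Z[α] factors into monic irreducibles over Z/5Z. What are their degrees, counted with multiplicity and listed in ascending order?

Write h(α) = α^6 + α^5 + 2α^3 + 4α^2 + α + 4.
Roots in Z/5Z: h(0) = 4; h(1) = 3; h(2) = 4; h(3) = 4; h(4) = 0 → root.
Linear factors from roots: (α + 1).
Complete factorization: h(α) = (α + 1)·(α^2 + 3α + 3)·(α^3 + 2α^2 + α + 3).
Factor degrees with multiplicity: 1 + 2 + 3 = 6.

1, 2, 3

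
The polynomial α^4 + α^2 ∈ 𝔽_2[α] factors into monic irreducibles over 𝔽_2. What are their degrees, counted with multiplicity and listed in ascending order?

Write h(α) = α^4 + α^2.
Roots in 𝔽_2: h(0) = 0 → root; h(1) = 0 → root.
Linear factors from roots: (α), (α + 1).
Complete factorization: h(α) = (α)^2·(α + 1)^2.
Factor degrees with multiplicity: 1 + 1 + 1 + 1 = 4.

1, 1, 1, 1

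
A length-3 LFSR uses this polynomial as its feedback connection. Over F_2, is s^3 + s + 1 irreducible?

Yes

Write m(s) = s^3 + s + 1.
Check for roots in F_2: m(0) = 1; m(1) = 1.
No roots. A degree-3 polynomial over a field with no linear factor is irreducible.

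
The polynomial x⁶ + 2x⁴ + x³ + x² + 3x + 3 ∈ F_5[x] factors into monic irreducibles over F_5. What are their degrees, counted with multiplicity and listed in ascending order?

3, 3

Write h(x) = x⁶ + 2x⁴ + x³ + x² + 3x + 3.
Roots in F_5: h(0) = 3; h(1) = 1; h(2) = 2; h(3) = 4; h(4) = 3.
Complete factorization: h(x) = (x³ + 2x² + 3)·(x³ + 3x² + x + 1).
Factor degrees with multiplicity: 3 + 3 = 6.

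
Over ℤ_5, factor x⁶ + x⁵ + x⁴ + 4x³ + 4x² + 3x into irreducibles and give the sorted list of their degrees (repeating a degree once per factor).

1, 2, 3

Write g(x) = x⁶ + x⁵ + x⁴ + 4x³ + 4x² + 3x.
Roots in ℤ_5: g(0) = 0 → root; g(1) = 4; g(2) = 1; g(3) = 1; g(4) = 3.
Linear factors from roots: (x).
Complete factorization: g(x) = (x)·(x² + 3)·(x³ + x² + 3x + 1).
Factor degrees with multiplicity: 1 + 2 + 3 = 6.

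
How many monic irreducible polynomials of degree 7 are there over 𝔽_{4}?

By the necklace-counting formula, N_4(7) = (1/7) Σ_{d|7} μ(7/d)·4^d.
Divisors of 7: 1, 7; μ(7/d) for each: -1, 1.
Σ = − 4^1 + 4^7 = 16380.
N = 16380/7 = 2340.

2340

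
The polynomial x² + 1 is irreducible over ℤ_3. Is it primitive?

Write f(x) = x² + 1.
|GF(3^2)^×| = 3^2 − 1 = 8. Prime factorization: 8 = 2^3.
f is primitive ⇔ x has order 8 in GF(3)[x]/(f), i.e. x^(8/q) ≠ 1 for each prime q | 8.
x^(4) mod f = 1
Since x^(4) = 1, the order of x divides 4 < 8; not primitive.

No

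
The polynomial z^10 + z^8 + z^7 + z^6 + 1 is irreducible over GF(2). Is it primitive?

Write f(z) = z^10 + z^8 + z^7 + z^6 + 1.
|GF(2^10)^×| = 2^10 − 1 = 1023. Prime factorization: 1023 = 3·11·31.
f is primitive ⇔ z has order 1023 in GF(2)[z]/(f), i.e. z^(1023/q) ≠ 1 for each prime q | 1023.
z^(341) mod f = 1
z^(93) mod f = z^5 + z^4 + 1.
z^(33) mod f = z^9 + z^7 + z^6 + z^3 + z^2 + z.
Since z^(341) = 1, the order of z divides 341 < 1023; not primitive.

No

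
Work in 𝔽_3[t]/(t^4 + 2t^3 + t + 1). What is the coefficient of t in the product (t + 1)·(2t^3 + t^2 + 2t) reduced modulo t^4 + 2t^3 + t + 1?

Multiply in 𝔽_3[t]: (t + 1)·(2t^3 + t^2 + 2t) = 2t^4 + 2t.
Reduce using t^4 ≡ t^3 + 2t + 2 (mod t^4 + 2t^3 + t + 1).
Reduced: 2t^3 + 1.

0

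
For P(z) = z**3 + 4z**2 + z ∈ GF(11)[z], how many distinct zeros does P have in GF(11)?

3

Evaluate at each of the 11 elements of GF(11):
P(0) = 0 → root; P(1) = 6; P(2) = 4; P(3) = 0 → root; P(4) = 0 → root; P(5) = 10; P(6) = 3; P(7) = 7; P(8) = 6; P(9) = 6; P(10) = 2.
Roots: {0, 3, 4}.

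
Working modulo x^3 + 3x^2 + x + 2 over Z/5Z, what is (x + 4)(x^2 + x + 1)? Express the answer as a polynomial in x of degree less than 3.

2x^2 + 4x + 2

Multiply in Z/5Z[x]: (x + 4)·(x^2 + x + 1) = x^3 + 4.
Reduce using x^3 ≡ 2x^2 + 4x + 3 (mod x^3 + 3x^2 + x + 2).
Reduced: 2x^2 + 4x + 2.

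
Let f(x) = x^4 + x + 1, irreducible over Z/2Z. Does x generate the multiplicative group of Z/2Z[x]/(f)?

Yes

|GF(2^4)^×| = 2^4 − 1 = 15. Prime factorization: 15 = 3·5.
f is primitive ⇔ x has order 15 in GF(2)[x]/(f), i.e. x^(15/q) ≠ 1 for each prime q | 15.
x^(5) mod f = x^2 + x.
x^(3) mod f = x^3.
None equal 1, so x has full order 15; f is primitive.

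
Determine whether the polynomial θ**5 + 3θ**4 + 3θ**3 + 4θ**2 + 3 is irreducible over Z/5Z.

Yes

Write m(θ) = θ**5 + 3θ**4 + 3θ**3 + 4θ**2 + 3.
Check for roots in Z/5Z: m(0) = 3; m(1) = 4; m(2) = 3; m(3) = 1; m(4) = 1.
No roots, so no linear factors.
Degree-2 irreducible divisors: test the 10 monic irreducibles of degree 2 over GF(5).
None of them divide m (all give nonzero remainder).
No irreducible factor of degree ≤ 2 exists, so m is irreducible over GF(5).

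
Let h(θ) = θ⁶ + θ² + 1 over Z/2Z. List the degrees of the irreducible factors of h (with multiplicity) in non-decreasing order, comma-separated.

Roots in Z/2Z: h(0) = 1; h(1) = 1.
Complete factorization: h(θ) = (θ³ + θ + 1)^2.
Factor degrees with multiplicity: 3 + 3 = 6.

3, 3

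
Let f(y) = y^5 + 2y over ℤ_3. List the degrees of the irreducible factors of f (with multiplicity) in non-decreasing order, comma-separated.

Roots in ℤ_3: f(0) = 0 → root; f(1) = 0 → root; f(2) = 0 → root.
Linear factors from roots: (y), (y + 2), (y + 1).
Complete factorization: f(y) = (y)·(y + 1)·(y + 2)·(y^2 + 1).
Factor degrees with multiplicity: 1 + 1 + 1 + 2 = 5.

1, 1, 1, 2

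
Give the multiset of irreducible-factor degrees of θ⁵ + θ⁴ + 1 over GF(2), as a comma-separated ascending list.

2, 3

Write f(θ) = θ⁵ + θ⁴ + 1.
Roots in GF(2): f(0) = 1; f(1) = 1.
Complete factorization: f(θ) = (θ² + θ + 1)·(θ³ + θ + 1).
Factor degrees with multiplicity: 2 + 3 = 5.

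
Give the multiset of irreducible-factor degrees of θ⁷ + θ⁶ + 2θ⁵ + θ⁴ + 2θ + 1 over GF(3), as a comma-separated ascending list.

Write h(θ) = θ⁷ + θ⁶ + 2θ⁵ + θ⁴ + 2θ + 1.
Roots in GF(3): h(0) = 1; h(1) = 2; h(2) = 1.
Complete factorization: h(θ) = (θ⁷ + θ⁶ + 2θ⁵ + θ⁴ + 2θ + 1).
Factor degrees with multiplicity: 7 = 7.

7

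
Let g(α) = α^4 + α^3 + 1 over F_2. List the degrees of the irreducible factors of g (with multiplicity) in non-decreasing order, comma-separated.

4

Roots in F_2: g(0) = 1; g(1) = 1.
Complete factorization: g(α) = (α^4 + α^3 + 1).
Factor degrees with multiplicity: 4 = 4.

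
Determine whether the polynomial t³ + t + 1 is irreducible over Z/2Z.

Write h(t) = t³ + t + 1.
Check for roots in Z/2Z: h(0) = 1; h(1) = 1.
No roots. A degree-3 polynomial over a field with no linear factor is irreducible.

Yes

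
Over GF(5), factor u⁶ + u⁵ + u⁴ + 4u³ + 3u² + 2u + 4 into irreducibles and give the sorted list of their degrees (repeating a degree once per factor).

6

Write g(u) = u⁶ + u⁵ + u⁴ + 4u³ + 3u² + 2u + 4.
Roots in GF(5): g(0) = 4; g(1) = 1; g(2) = 4; g(3) = 3; g(4) = 2.
Complete factorization: g(u) = (u⁶ + u⁵ + u⁴ + 4u³ + 3u² + 2u + 4).
Factor degrees with multiplicity: 6 = 6.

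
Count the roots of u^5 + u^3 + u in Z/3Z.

Write f(u) = u^5 + u^3 + u.
Evaluate at each of the 3 elements of Z/3Z:
f(0) = 0 → root; f(1) = 0 → root; f(2) = 0 → root.
Roots: {0, 1, 2}.

3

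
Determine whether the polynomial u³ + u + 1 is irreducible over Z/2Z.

Yes

Write h(u) = u³ + u + 1.
Check for roots in Z/2Z: h(0) = 1; h(1) = 1.
No roots. A degree-3 polynomial over a field with no linear factor is irreducible.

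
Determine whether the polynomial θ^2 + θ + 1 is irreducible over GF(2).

Yes

Write P(θ) = θ^2 + θ + 1.
Check for roots in GF(2): P(0) = 1; P(1) = 1.
No roots. A degree-2 polynomial over a field with no linear factor is irreducible.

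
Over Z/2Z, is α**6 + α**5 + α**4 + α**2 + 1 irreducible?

Yes

Write h(α) = α**6 + α**5 + α**4 + α**2 + 1.
Check for roots in Z/2Z: h(0) = 1; h(1) = 1.
No roots, so no linear factors.
Monic irreducibles of degree 2 over GF(2): α**2 + α + 1.
None of them divide h (all give nonzero remainder).
Monic irreducibles of degree 3 over GF(2): α**3 + α + 1, α**3 + α**2 + 1.
None of them divide h (all give nonzero remainder).
No irreducible factor of degree ≤ 3 exists, so h is irreducible over GF(2).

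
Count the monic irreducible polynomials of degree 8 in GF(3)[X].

810

By the necklace-counting formula, N_3(8) = (1/8) Σ_{d|8} μ(8/d)·3^d.
Divisors of 8: 1, 2, 4, 8; μ(8/d) for each: 0, 0, -1, 1.
Σ = − 3^4 + 3^8 = 6480.
N = 6480/8 = 810.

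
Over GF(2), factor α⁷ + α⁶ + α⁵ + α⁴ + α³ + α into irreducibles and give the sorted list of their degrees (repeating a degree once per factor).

Write h(α) = α⁷ + α⁶ + α⁵ + α⁴ + α³ + α.
Roots in GF(2): h(0) = 0 → root; h(1) = 0 → root.
Linear factors from roots: (α), (α + 1).
Complete factorization: h(α) = (α)·(α + 1)^2·(α⁴ + α³ + 1).
Factor degrees with multiplicity: 1 + 1 + 1 + 4 = 7.

1, 1, 1, 4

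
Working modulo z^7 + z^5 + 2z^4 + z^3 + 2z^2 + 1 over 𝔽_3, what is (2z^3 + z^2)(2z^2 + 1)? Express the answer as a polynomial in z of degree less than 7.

Multiply in 𝔽_3[z]: (2z^3 + z^2)·(2z^2 + 1) = z^5 + 2z^4 + 2z^3 + z^2.
Reduced: z^5 + 2z^4 + 2z^3 + z^2.

z^5 + 2z^4 + 2z^3 + z^2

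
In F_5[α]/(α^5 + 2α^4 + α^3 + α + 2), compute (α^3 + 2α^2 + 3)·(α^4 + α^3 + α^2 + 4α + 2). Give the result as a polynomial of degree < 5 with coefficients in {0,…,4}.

3α^4 + 2α^3 + 4α^2 + 1

Multiply in F_5[α]: (α^3 + 2α^2 + 3)·(α^4 + α^3 + α^2 + 4α + 2) = α^7 + 3α^6 + 3α^5 + 4α^4 + 3α^3 + 2α^2 + 2α + 1.
Reduce using α^5 ≡ 3α^4 + 4α^3 + 4α + 3 (mod α^5 + 2α^4 + α^3 + α + 2).
Reduced: 3α^4 + 2α^3 + 4α^2 + 1.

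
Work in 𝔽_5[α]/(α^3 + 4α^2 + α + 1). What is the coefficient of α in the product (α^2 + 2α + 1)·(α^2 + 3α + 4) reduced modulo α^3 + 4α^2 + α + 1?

Multiply in 𝔽_5[α]: (α^2 + 2α + 1)·(α^2 + 3α + 4) = α^4 + α^2 + α + 4.
Reduce using α^3 ≡ α^2 + 4α + 4 (mod α^3 + 4α^2 + α + 1).
Reduced: α^2 + 4α + 3.

4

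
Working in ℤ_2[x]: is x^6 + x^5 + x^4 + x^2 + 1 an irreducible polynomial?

Write f(x) = x^6 + x^5 + x^4 + x^2 + 1.
Check for roots in ℤ_2: f(0) = 1; f(1) = 1.
No roots, so no linear factors.
Monic irreducibles of degree 2 over GF(2): x^2 + x + 1.
None of them divide f (all give nonzero remainder).
Monic irreducibles of degree 3 over GF(2): x^3 + x + 1, x^3 + x^2 + 1.
None of them divide f (all give nonzero remainder).
No irreducible factor of degree ≤ 3 exists, so f is irreducible over GF(2).

Yes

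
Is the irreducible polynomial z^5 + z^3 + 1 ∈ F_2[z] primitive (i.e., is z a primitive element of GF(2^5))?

Yes

Write f(z) = z^5 + z^3 + 1.
|GF(2^5)^×| = 2^5 − 1 = 31. Prime factorization: 31 = 31.
f is primitive ⇔ z has order 31 in GF(2)[z]/(f), i.e. z^(31/q) ≠ 1 for each prime q | 31.
z^(1) mod f = z.
None equal 1, so z has full order 31; f is primitive.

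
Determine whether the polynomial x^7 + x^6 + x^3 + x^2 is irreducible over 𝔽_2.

Write f(x) = x^7 + x^6 + x^3 + x^2.
Check for roots in 𝔽_2: f(0) = 0 → root; f(1) = 0 → root.
f(0) = 0, so (x) divides f(x); f is reducible.

No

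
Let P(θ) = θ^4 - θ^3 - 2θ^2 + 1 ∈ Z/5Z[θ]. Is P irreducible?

Yes

Check for roots in Z/5Z: P(0) = 1; P(1) = 4; P(2) = 1; P(3) = 2; P(4) = 1.
No roots, so no linear factors.
Degree-2 irreducible divisors: test the 10 monic irreducibles of degree 2 over GF(5).
None of them divide P (all give nonzero remainder).
No irreducible factor of degree ≤ 2 exists, so P is irreducible over GF(5).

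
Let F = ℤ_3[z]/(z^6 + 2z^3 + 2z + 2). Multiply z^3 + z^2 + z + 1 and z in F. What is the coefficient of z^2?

1

Multiply in ℤ_3[z]: (z^3 + z^2 + z + 1)·(z) = z^4 + z^3 + z^2 + z.
Reduced: z^4 + z^3 + z^2 + z.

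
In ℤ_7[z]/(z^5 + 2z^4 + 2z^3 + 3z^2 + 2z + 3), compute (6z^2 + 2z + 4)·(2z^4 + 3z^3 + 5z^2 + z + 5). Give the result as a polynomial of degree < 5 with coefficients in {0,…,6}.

3z^4 + 3z^3 + 6z^2 + 3z + 5

Multiply in ℤ_7[z]: (6z^2 + 2z + 4)·(2z^4 + 3z^3 + 5z^2 + z + 5) = 5z^6 + z^5 + 2z^4 + 3z^2 + 6.
Reduce using z^5 ≡ 5z^4 + 5z^3 + 4z^2 + 5z + 4 (mod z^5 + 2z^4 + 2z^3 + 3z^2 + 2z + 3).
Reduced: 3z^4 + 3z^3 + 6z^2 + 3z + 5.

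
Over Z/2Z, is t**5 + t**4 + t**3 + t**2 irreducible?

Write g(t) = t**5 + t**4 + t**3 + t**2.
Check for roots in Z/2Z: g(0) = 0 → root; g(1) = 0 → root.
g(0) = 0, so (t) divides g(t); g is reducible.

No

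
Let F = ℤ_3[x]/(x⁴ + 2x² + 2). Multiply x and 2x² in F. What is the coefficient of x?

0

Multiply in ℤ_3[x]: (x)·(2x²) = 2x³.
Reduced: 2x³.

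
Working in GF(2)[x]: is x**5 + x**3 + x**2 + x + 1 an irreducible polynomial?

Write h(x) = x**5 + x**3 + x**2 + x + 1.
Check for roots in GF(2): h(0) = 1; h(1) = 1.
No roots, so no linear factors.
Monic irreducibles of degree 2 over GF(2): x**2 + x + 1.
None of them divide h (all give nonzero remainder).
No irreducible factor of degree ≤ 2 exists, so h is irreducible over GF(2).

Yes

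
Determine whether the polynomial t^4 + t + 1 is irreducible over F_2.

Write g(t) = t^4 + t + 1.
Check for roots in F_2: g(0) = 1; g(1) = 1.
No roots, so no linear factors.
Monic irreducibles of degree 2 over GF(2): t^2 + t + 1.
None of them divide g (all give nonzero remainder).
No irreducible factor of degree ≤ 2 exists, so g is irreducible over GF(2).

Yes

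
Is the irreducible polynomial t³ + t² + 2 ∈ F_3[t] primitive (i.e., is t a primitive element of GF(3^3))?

No

Write f(t) = t³ + t² + 2.
|GF(3^3)^×| = 3^3 − 1 = 26. Prime factorization: 26 = 2·13.
f is primitive ⇔ t has order 26 in GF(3)[t]/(f), i.e. t^(26/q) ≠ 1 for each prime q | 26.
t^(13) mod f = 1
t^(2) mod f = t².
Since t^(13) = 1, the order of t divides 13 < 26; not primitive.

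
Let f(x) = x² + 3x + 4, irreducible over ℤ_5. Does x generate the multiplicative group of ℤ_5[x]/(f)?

No

|GF(5^2)^×| = 5^2 − 1 = 24. Prime factorization: 24 = 2^3·3.
f is primitive ⇔ x has order 24 in GF(5)[x]/(f), i.e. x^(24/q) ≠ 1 for each prime q | 24.
x^(12) mod f = 1
x^(8) mod f = 3x + 4.
Since x^(12) = 1, the order of x divides 12 < 24; not primitive.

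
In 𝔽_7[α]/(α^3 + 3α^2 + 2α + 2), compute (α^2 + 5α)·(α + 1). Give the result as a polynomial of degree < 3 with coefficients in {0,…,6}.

Multiply in 𝔽_7[α]: (α^2 + 5α)·(α + 1) = α^3 + 6α^2 + 5α.
Reduce using α^3 ≡ 4α^2 + 5α + 5 (mod α^3 + 3α^2 + 2α + 2).
Reduced: 3α^2 + 3α + 5.

3α^2 + 3α + 5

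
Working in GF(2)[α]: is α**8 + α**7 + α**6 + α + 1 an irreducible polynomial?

Yes

Write h(α) = α**8 + α**7 + α**6 + α + 1.
Check for roots in GF(2): h(0) = 1; h(1) = 1.
No roots, so no linear factors.
Monic irreducibles of degree 2 over GF(2): α**2 + α + 1.
None of them divide h (all give nonzero remainder).
Monic irreducibles of degree 3 over GF(2): α**3 + α + 1, α**3 + α**2 + 1.
None of them divide h (all give nonzero remainder).
Monic irreducibles of degree 4 over GF(2): α**4 + α + 1, α**4 + α**3 + 1, α**4 + α**3 + α**2 + α + 1.
None of them divide h (all give nonzero remainder).
No irreducible factor of degree ≤ 4 exists, so h is irreducible over GF(2).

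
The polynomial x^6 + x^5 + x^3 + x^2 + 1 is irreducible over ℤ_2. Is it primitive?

Yes

Write f(x) = x^6 + x^5 + x^3 + x^2 + 1.
|GF(2^6)^×| = 2^6 − 1 = 63. Prime factorization: 63 = 3^2·7.
f is primitive ⇔ x has order 63 in GF(2)[x]/(f), i.e. x^(63/q) ≠ 1 for each prime q | 63.
x^(21) mod f = x^4 + x^2 + x + 1.
x^(9) mod f = x^2 + x.
None equal 1, so x has full order 63; f is primitive.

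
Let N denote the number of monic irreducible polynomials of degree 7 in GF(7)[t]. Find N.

117648

By the necklace-counting formula, N_7(7) = (1/7) Σ_{d|7} μ(7/d)·7^d.
Divisors of 7: 1, 7; μ(7/d) for each: -1, 1.
Σ = − 7^1 + 7^7 = 823536.
N = 823536/7 = 117648.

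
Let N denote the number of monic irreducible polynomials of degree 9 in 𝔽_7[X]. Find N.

The number of monic irreducibles of degree 9 over GF(7) is (1/9)·Σ_{d∣9} μ(9/d) 7^d.
Divisors of 9: 1, 3, 9; μ(9/d) for each: 0, -1, 1.
Σ = − 7^3 + 7^9 = 40353264.
N = 40353264/9 = 4483696.

4483696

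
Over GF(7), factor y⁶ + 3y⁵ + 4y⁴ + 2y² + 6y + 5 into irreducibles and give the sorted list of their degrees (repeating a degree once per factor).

Write h(y) = y⁶ + 3y⁵ + 4y⁴ + 2y² + 6y + 5.
Linear factors from roots: (y + 6), (y + 3).
Complete factorization: h(y) = (y + 3)·(y + 6)·(y² + 3y + 1)·(y² + 5y + 3).
Factor degrees with multiplicity: 1 + 1 + 2 + 2 = 6.

1, 1, 2, 2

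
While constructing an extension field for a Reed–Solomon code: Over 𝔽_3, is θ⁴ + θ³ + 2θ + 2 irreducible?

No

Write g(θ) = θ⁴ + θ³ + 2θ + 2.
Check for roots in 𝔽_3: g(0) = 2; g(1) = 0 → root; g(2) = 0 → root.
g(1) = 0, so (θ − 1) divides g(θ); g is reducible.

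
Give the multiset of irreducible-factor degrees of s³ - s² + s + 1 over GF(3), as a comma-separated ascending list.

3

Write h(s) = s³ - s² + s + 1.
Roots in GF(3): h(0) = 1; h(1) = 2; h(2) = 1.
Complete factorization: h(s) = (s³ - s² + s + 1).
Factor degrees with multiplicity: 3 = 3.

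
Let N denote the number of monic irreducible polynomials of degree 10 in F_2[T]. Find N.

99

The number of monic irreducibles of degree 10 over GF(2) is (1/10)·Σ_{d∣10} μ(10/d) 2^d.
Divisors of 10: 1, 2, 5, 10; μ(10/d) for each: 1, -1, -1, 1.
Σ = 2^1 − 2^2 − 2^5 + 2^10 = 990.
N = 990/10 = 99.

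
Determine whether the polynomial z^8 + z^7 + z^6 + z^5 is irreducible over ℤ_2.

No

Write g(z) = z^8 + z^7 + z^6 + z^5.
Check for roots in ℤ_2: g(0) = 0 → root; g(1) = 0 → root.
g(0) = 0, so (z) divides g(z); g is reducible.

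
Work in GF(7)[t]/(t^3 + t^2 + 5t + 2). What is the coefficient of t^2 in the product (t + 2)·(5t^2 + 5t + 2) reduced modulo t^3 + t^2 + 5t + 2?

Multiply in GF(7)[t]: (t + 2)·(5t^2 + 5t + 2) = 5t^3 + t^2 + 5t + 4.
Reduce using t^3 ≡ 6t^2 + 2t + 5 (mod t^3 + t^2 + 5t + 2).
Reduced: 3t^2 + t + 1.

3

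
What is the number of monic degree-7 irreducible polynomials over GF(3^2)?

683280

Gauss's count: N_{9}(7) = (1/7) Σ_{d|7} μ(7/d)·9^d.
Divisors of 7: 1, 7; μ(7/d) for each: -1, 1.
Σ = − 9^1 + 9^7 = 4782960.
N = 4782960/7 = 683280.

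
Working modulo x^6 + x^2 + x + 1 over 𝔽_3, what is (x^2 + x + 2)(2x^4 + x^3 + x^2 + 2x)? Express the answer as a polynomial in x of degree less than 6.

Multiply in 𝔽_3[x]: (x^2 + x + 2)·(2x^4 + x^3 + x^2 + 2x) = 2x^6 + 2x^3 + x^2 + x.
Reduce using x^6 ≡ 2x^2 + 2x + 2 (mod x^6 + x^2 + x + 1).
Reduced: 2x^3 + 2x^2 + 2x + 1.

2x^3 + 2x^2 + 2x + 1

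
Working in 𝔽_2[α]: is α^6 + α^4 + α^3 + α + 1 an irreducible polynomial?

Yes

Write g(α) = α^6 + α^4 + α^3 + α + 1.
Check for roots in 𝔽_2: g(0) = 1; g(1) = 1.
No roots, so no linear factors.
Monic irreducibles of degree 2 over GF(2): α^2 + α + 1.
None of them divide g (all give nonzero remainder).
Monic irreducibles of degree 3 over GF(2): α^3 + α + 1, α^3 + α^2 + 1.
None of them divide g (all give nonzero remainder).
No irreducible factor of degree ≤ 3 exists, so g is irreducible over GF(2).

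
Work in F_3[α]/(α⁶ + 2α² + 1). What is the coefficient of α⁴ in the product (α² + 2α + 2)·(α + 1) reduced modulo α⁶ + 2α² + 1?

Multiply in F_3[α]: (α² + 2α + 2)·(α + 1) = α³ + α + 2.
Reduced: α³ + α + 2.

0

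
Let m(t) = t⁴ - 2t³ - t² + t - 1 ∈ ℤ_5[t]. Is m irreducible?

Check for roots in ℤ_5: m(0) = 4; m(1) = 3; m(2) = 2; m(3) = 0 → root; m(4) = 0 → root.
m(3) = 0, so (t − 3) divides m(t); m is reducible.

No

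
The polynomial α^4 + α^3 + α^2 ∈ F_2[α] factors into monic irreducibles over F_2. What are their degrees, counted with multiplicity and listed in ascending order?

Write h(α) = α^4 + α^3 + α^2.
Roots in F_2: h(0) = 0 → root; h(1) = 1.
Linear factors from roots: (α).
Complete factorization: h(α) = (α)^2·(α^2 + α + 1).
Factor degrees with multiplicity: 1 + 1 + 2 = 4.

1, 1, 2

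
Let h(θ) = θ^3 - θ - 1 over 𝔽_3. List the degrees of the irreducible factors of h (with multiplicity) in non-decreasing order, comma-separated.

Roots in 𝔽_3: h(0) = 2; h(1) = 2; h(2) = 2.
Complete factorization: h(θ) = (θ^3 - θ - 1).
Factor degrees with multiplicity: 3 = 3.

3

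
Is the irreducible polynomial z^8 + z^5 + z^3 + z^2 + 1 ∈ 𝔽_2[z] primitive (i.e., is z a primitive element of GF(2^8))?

Write f(z) = z^8 + z^5 + z^3 + z^2 + 1.
|GF(2^8)^×| = 2^8 − 1 = 255. Prime factorization: 255 = 3·5·17.
f is primitive ⇔ z has order 255 in GF(2)[z]/(f), i.e. z^(255/q) ≠ 1 for each prime q | 255.
z^(85) mod f = z^7 + z^5 + z^4 + z^3 + z^2 + z.
z^(51) mod f = z^7 + z^6 + z^4 + z^3 + z^2.
z^(15) mod f = z^7 + z^6 + z^5 + z^2.
None equal 1, so z has full order 255; f is primitive.

Yes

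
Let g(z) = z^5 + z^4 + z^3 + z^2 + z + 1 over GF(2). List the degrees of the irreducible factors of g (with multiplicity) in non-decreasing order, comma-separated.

Roots in GF(2): g(0) = 1; g(1) = 0 → root.
Linear factors from roots: (z + 1).
Complete factorization: g(z) = (z + 1)·(z^2 + z + 1)^2.
Factor degrees with multiplicity: 1 + 2 + 2 = 5.

1, 2, 2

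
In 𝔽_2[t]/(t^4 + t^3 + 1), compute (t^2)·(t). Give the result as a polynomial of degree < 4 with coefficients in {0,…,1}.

Multiply in 𝔽_2[t]: (t^2)·(t) = t^3.
Reduced: t^3.

t^3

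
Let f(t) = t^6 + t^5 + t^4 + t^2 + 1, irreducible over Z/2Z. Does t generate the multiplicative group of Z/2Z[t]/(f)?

No

|GF(2^6)^×| = 2^6 − 1 = 63. Prime factorization: 63 = 3^2·7.
f is primitive ⇔ t has order 63 in GF(2)[t]/(f), i.e. t^(63/q) ≠ 1 for each prime q | 63.
t^(21) mod f = 1
t^(9) mod f = t^3 + 1.
Since t^(21) = 1, the order of t divides 21 < 63; not primitive.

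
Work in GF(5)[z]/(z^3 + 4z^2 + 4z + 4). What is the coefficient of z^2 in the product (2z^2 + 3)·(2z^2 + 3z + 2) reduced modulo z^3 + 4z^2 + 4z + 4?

4

Multiply in GF(5)[z]: (2z^2 + 3)·(2z^2 + 3z + 2) = 4z^4 + z^3 + 4z + 1.
Reduce using z^3 ≡ z^2 + z + 1 (mod z^3 + 4z^2 + 4z + 4).
Reduced: 4z^2 + 3z + 1.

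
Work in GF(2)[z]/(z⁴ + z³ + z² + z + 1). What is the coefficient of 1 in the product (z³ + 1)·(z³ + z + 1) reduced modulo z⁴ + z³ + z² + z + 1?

Multiply in GF(2)[z]: (z³ + 1)·(z³ + z + 1) = z⁶ + z⁴ + z + 1.
Reduce using z⁴ ≡ z³ + z² + z + 1 (mod z⁴ + z³ + z² + z + 1).
Reduced: z³ + z² + z.

0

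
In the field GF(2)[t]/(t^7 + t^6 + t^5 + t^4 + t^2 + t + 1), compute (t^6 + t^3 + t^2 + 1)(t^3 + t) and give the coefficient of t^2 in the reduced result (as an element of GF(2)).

Multiply in GF(2)[t]: (t^6 + t^3 + t^2 + 1)·(t^3 + t) = t^9 + t^7 + t^6 + t^5 + t^4 + t.
Reduce using t^7 ≡ t^6 + t^5 + t^4 + t^2 + t + 1 (mod t^7 + t^6 + t^5 + t^4 + t^2 + t + 1).
Reduced: t^5 + t^4 + t^2 + t + 1.

1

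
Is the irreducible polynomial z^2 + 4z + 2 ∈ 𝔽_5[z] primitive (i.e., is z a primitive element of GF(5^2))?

Yes

Write f(z) = z^2 + 4z + 2.
|GF(5^2)^×| = 5^2 − 1 = 24. Prime factorization: 24 = 2^3·3.
f is primitive ⇔ z has order 24 in GF(5)[z]/(f), i.e. z^(24/q) ≠ 1 for each prime q | 24.
z^(12) mod f = 4.
z^(8) mod f = 2z + 1.
None equal 1, so z has full order 24; f is primitive.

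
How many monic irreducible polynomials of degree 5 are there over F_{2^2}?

By the necklace-counting formula, N_4(5) = (1/5) Σ_{d|5} μ(5/d)·4^d.
Divisors of 5: 1, 5; μ(5/d) for each: -1, 1.
Σ = − 4^1 + 4^5 = 1020.
N = 1020/5 = 204.

204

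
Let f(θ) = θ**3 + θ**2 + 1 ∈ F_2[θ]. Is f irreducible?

Check for roots in F_2: f(0) = 1; f(1) = 1.
No roots. A degree-3 polynomial over a field with no linear factor is irreducible.

Yes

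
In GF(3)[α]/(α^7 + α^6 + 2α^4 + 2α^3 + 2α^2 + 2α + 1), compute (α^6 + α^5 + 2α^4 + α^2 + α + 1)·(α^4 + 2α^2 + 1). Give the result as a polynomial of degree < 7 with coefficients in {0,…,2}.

2α^6 + α^5 + α^3 + 2α + 2

Multiply in GF(3)[α]: (α^6 + α^5 + 2α^4 + α^2 + α + 1)·(α^4 + 2α^2 + 1) = α^10 + α^9 + α^8 + 2α^7 + 2α^5 + 2α^4 + 2α^3 + α + 1.
Reduce using α^7 ≡ 2α^6 + α^4 + α^3 + α^2 + α + 2 (mod α^7 + α^6 + 2α^4 + 2α^3 + 2α^2 + 2α + 1).
Reduced: 2α^6 + α^5 + α^3 + 2α + 2.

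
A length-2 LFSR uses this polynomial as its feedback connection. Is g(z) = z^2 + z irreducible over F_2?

Check for roots in F_2: g(0) = 0 → root; g(1) = 0 → root.
g(0) = 0, so (z) divides g(z); g is reducible.

No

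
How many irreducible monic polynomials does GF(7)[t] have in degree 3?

112

Gauss's count: N_{7}(3) = (1/3) Σ_{d|3} μ(3/d)·7^d.
Divisors of 3: 1, 3; μ(3/d) for each: -1, 1.
Σ = − 7^1 + 7^3 = 336.
N = 336/3 = 112.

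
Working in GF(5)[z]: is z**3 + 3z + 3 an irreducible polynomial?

Yes

Write P(z) = z**3 + 3z + 3.
Check for roots in GF(5): P(0) = 3; P(1) = 2; P(2) = 2; P(3) = 4; P(4) = 4.
No roots. A degree-3 polynomial over a field with no linear factor is irreducible.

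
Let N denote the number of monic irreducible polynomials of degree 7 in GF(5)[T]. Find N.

11160

Gauss's count: N_{5}(7) = (1/7) Σ_{d|7} μ(7/d)·5^d.
Divisors of 7: 1, 7; μ(7/d) for each: -1, 1.
Σ = − 5^1 + 5^7 = 78120.
N = 78120/7 = 11160.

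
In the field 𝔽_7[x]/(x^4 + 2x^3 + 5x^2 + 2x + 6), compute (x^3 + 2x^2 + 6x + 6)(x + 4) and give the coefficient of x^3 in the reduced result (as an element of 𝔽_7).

Multiply in 𝔽_7[x]: (x^3 + 2x^2 + 6x + 6)·(x + 4) = x^4 + 6x^3 + 2x + 3.
Reduce using x^4 ≡ 5x^3 + 2x^2 + 5x + 1 (mod x^4 + 2x^3 + 5x^2 + 2x + 6).
Reduced: 4x^3 + 2x^2 + 4.

4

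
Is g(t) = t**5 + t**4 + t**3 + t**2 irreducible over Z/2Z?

No

Check for roots in Z/2Z: g(0) = 0 → root; g(1) = 0 → root.
g(0) = 0, so (t) divides g(t); g is reducible.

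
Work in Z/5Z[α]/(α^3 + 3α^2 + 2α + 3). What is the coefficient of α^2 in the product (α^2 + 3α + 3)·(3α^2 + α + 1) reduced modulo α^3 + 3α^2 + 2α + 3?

Multiply in Z/5Z[α]: (α^2 + 3α + 3)·(3α^2 + α + 1) = 3α^4 + 3α^2 + α + 3.
Reduce using α^3 ≡ 2α^2 + 3α + 2 (mod α^3 + 3α^2 + 2α + 3).
Reduced: 4α^2.

4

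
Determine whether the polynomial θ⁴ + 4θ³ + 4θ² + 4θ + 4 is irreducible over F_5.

Write P(θ) = θ⁴ + 4θ³ + 4θ² + 4θ + 4.
Check for roots in F_5: P(0) = 4; P(1) = 2; P(2) = 1; P(3) = 1; P(4) = 1.
No roots, so no linear factors.
Degree-2 irreducible divisors: test the 10 monic irreducibles of degree 2 over GF(5).
None of them divide P (all give nonzero remainder).
No irreducible factor of degree ≤ 2 exists, so P is irreducible over GF(5).

Yes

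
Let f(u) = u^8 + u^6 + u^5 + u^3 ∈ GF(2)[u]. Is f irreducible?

No

Check for roots in GF(2): f(0) = 0 → root; f(1) = 0 → root.
f(0) = 0, so (u) divides f(u); f is reducible.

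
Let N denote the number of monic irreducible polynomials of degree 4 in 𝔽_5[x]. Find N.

150

The number of monic irreducibles of degree 4 over GF(5) is (1/4)·Σ_{d∣4} μ(4/d) 5^d.
Divisors of 4: 1, 2, 4; μ(4/d) for each: 0, -1, 1.
Σ = − 5^2 + 5^4 = 600.
N = 600/4 = 150.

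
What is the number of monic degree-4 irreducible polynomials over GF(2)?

The number of monic irreducibles of degree 4 over GF(2) is (1/4)·Σ_{d∣4} μ(4/d) 2^d.
Divisors of 4: 1, 2, 4; μ(4/d) for each: 0, -1, 1.
Σ = − 2^2 + 2^4 = 12.
N = 12/4 = 3.

3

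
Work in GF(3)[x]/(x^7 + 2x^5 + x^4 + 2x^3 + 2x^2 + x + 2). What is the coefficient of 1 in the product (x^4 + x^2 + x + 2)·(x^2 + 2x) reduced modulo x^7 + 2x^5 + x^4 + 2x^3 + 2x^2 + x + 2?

0

Multiply in GF(3)[x]: (x^4 + x^2 + x + 2)·(x^2 + 2x) = x^6 + 2x^5 + x^4 + x^2 + x.
Reduced: x^6 + 2x^5 + x^4 + x^2 + x.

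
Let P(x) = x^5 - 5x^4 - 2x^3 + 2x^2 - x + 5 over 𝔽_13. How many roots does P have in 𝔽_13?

3

Evaluate at each of the 13 elements of 𝔽_13:
P(0) = 5; P(1) = 0 → root; P(2) = 12; P(3) = 12; P(4) = 0 → root; P(5) = 8; P(6) = 12; P(7) = 0 → root; P(8) = 1; P(9) = 10; P(10) = 4; P(11) = 10; P(12) = 4.
Roots: {1, 4, 7}.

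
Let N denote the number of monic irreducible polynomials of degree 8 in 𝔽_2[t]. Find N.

x^(2^8) − x is the product of all monic irreducibles of degree dividing 8; Möbius inversion gives N = (1/8) Σ μ(8/d)·2^d.
Divisors of 8: 1, 2, 4, 8; μ(8/d) for each: 0, 0, -1, 1.
Σ = − 2^4 + 2^8 = 240.
N = 240/8 = 30.

30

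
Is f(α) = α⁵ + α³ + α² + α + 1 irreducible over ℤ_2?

Check for roots in ℤ_2: f(0) = 1; f(1) = 1.
No roots, so no linear factors.
Monic irreducibles of degree 2 over GF(2): α² + α + 1.
None of them divide f (all give nonzero remainder).
No irreducible factor of degree ≤ 2 exists, so f is irreducible over GF(2).

Yes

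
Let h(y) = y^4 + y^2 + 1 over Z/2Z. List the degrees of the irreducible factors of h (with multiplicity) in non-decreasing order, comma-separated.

Roots in Z/2Z: h(0) = 1; h(1) = 1.
Complete factorization: h(y) = (y^2 + y + 1)^2.
Factor degrees with multiplicity: 2 + 2 = 4.

2, 2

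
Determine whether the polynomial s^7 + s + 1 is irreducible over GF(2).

Yes

Write m(s) = s^7 + s + 1.
Check for roots in GF(2): m(0) = 1; m(1) = 1.
No roots, so no linear factors.
Monic irreducibles of degree 2 over GF(2): s^2 + s + 1.
None of them divide m (all give nonzero remainder).
Monic irreducibles of degree 3 over GF(2): s^3 + s + 1, s^3 + s^2 + 1.
None of them divide m (all give nonzero remainder).
No irreducible factor of degree ≤ 3 exists, so m is irreducible over GF(2).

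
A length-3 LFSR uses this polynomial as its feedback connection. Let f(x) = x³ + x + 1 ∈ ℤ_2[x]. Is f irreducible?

Yes

Check for roots in ℤ_2: f(0) = 1; f(1) = 1.
No roots. A degree-3 polynomial over a field with no linear factor is irreducible.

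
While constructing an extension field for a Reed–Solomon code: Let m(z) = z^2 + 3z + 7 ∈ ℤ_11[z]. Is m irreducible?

Check each element of ℤ_11 for a root: m(0)=7, m(1)=0, m(2)=6, m(3)=3, m(4)=2, m(5)=3, m(6)=6, m(7)=0, m(8)=7, m(9)=5, m(10)=5.
m(1) = 0, so (z − 1) divides m(z); m is reducible.

No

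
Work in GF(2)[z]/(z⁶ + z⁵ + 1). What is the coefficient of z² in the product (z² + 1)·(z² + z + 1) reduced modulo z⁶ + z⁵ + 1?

Multiply in GF(2)[z]: (z² + 1)·(z² + z + 1) = z⁴ + z³ + z + 1.
Reduced: z⁴ + z³ + z + 1.

0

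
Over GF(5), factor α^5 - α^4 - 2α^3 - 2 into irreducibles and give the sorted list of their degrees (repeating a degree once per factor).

5

Write h(α) = α^5 - α^4 - 2α^3 - 2.
Roots in GF(5): h(0) = 3; h(1) = 1; h(2) = 3; h(3) = 1; h(4) = 3.
Complete factorization: h(α) = (α^5 - α^4 - 2α^3 - 2).
Factor degrees with multiplicity: 5 = 5.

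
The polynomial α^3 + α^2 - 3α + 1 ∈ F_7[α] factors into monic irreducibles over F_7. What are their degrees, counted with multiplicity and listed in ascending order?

1, 1, 1

Write h(α) = α^3 + α^2 - 3α + 1.
Linear factors from roots: (α - 1), (α - 2), (α - 3).
Complete factorization: h(α) = (α - 3)·(α - 2)·(α - 1).
Factor degrees with multiplicity: 1 + 1 + 1 = 3.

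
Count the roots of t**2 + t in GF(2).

2

Write g(t) = t**2 + t.
Evaluate at each of the 2 elements of GF(2):
g(0) = 0 → root; g(1) = 0 → root.
Roots: {0, 1}.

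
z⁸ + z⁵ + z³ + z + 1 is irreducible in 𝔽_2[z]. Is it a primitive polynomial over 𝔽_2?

Write f(z) = z⁸ + z⁵ + z³ + z + 1.
|GF(2^8)^×| = 2^8 − 1 = 255. Prime factorization: 255 = 3·5·17.
f is primitive ⇔ z has order 255 in GF(2)[z]/(f), i.e. z^(255/q) ≠ 1 for each prime q | 255.
z^(85) mod f = z⁷ + z⁶ + z⁵ + z³ + z + 1.
z^(51) mod f = z⁴ + z + 1.
z^(15) mod f = z⁷ + z⁶ + z⁵ + 1.
None equal 1, so z has full order 255; f is primitive.

Yes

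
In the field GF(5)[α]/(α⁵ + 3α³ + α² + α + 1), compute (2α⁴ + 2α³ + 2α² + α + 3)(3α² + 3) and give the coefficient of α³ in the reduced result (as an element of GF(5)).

Multiply in GF(5)[α]: (2α⁴ + 2α³ + 2α² + α + 3)·(3α² + 3) = α⁶ + α⁵ + 2α⁴ + 4α³ + 3α + 4.
Reduce using α⁵ ≡ 2α³ + 4α² + 4α + 4 (mod α⁵ + 3α³ + α² + α + 1).
Reduced: 4α⁴ + 3α² + α + 3.

0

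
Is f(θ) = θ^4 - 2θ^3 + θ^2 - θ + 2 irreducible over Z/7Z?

No

Check for roots in Z/7Z: f(0) = 2; f(1) = 1; f(2) = 4; f(3) = 0 → root; f(4) = 2; f(5) = 5; f(6) = 0 → root.
f(3) = 0, so (θ − 3) divides f(θ); f is reducible.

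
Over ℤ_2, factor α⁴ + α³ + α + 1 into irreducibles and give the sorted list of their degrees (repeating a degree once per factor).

Write g(α) = α⁴ + α³ + α + 1.
Roots in ℤ_2: g(0) = 1; g(1) = 0 → root.
Linear factors from roots: (α + 1).
Complete factorization: g(α) = (α + 1)^2·(α² + α + 1).
Factor degrees with multiplicity: 1 + 1 + 2 = 4.

1, 1, 2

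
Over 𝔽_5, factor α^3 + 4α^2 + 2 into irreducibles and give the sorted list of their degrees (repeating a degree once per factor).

Write h(α) = α^3 + 4α^2 + 2.
Roots in 𝔽_5: h(0) = 2; h(1) = 2; h(2) = 1; h(3) = 0 → root; h(4) = 0 → root.
Linear factors from roots: (α + 2), (α + 1).
Complete factorization: h(α) = (α + 2)·(α + 1)^2.
Factor degrees with multiplicity: 1 + 1 + 1 = 3.

1, 1, 1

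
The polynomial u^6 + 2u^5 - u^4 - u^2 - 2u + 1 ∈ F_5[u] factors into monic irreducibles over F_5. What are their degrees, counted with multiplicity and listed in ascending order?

Write g(u) = u^6 + 2u^5 - u^4 - u^2 - 2u + 1.
Roots in F_5: g(0) = 1; g(1) = 0 → root; g(2) = 0 → root; g(3) = 0 → root; g(4) = 0 → root.
Linear factors from roots: (u - 1), (u - 2), (u + 2), (u + 1).
Complete factorization: g(u) = (u + 1)·(u + 2)·(u - 2)·(u - 1)·(u^2 + 2u - 1).
Factor degrees with multiplicity: 1 + 1 + 1 + 1 + 2 = 6.

1, 1, 1, 1, 2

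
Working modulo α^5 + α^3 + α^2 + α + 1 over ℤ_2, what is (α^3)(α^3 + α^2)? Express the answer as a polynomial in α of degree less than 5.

Multiply in ℤ_2[α]: (α^3)·(α^3 + α^2) = α^6 + α^5.
Reduce using α^5 ≡ α^3 + α^2 + α + 1 (mod α^5 + α^3 + α^2 + α + 1).
Reduced: α^4 + 1.

α^4 + 1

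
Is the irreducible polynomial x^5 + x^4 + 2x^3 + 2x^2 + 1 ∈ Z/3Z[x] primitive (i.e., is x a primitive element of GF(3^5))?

Write f(x) = x^5 + x^4 + 2x^3 + 2x^2 + 1.
|GF(3^5)^×| = 3^5 − 1 = 242. Prime factorization: 242 = 2·11^2.
f is primitive ⇔ x has order 242 in GF(3)[x]/(f), i.e. x^(242/q) ≠ 1 for each prime q | 242.
x^(121) mod f = 2.
x^(22) mod f = x^4 + 2x + 1.
None equal 1, so x has full order 242; f is primitive.

Yes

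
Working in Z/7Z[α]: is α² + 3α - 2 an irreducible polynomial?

Write h(α) = α² + 3α - 2.
Check for roots in Z/7Z: h(0) = 5; h(1) = 2; h(2) = 1; h(3) = 2; h(4) = 5; h(5) = 3; h(6) = 3.
No roots. A degree-2 polynomial over a field with no linear factor is irreducible.

Yes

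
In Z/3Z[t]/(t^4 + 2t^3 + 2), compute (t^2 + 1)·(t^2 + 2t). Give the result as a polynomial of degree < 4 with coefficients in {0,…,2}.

Multiply in Z/3Z[t]: (t^2 + 1)·(t^2 + 2t) = t^4 + 2t^3 + t^2 + 2t.
Reduce using t^4 ≡ t^3 + 1 (mod t^4 + 2t^3 + 2).
Reduced: t^2 + 2t + 1.

t^2 + 2t + 1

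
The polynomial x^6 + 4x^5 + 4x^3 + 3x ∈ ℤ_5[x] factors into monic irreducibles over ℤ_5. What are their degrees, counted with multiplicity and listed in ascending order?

Write h(x) = x^6 + 4x^5 + 4x^3 + 3x.
Roots in ℤ_5: h(0) = 0 → root; h(1) = 2; h(2) = 0 → root; h(3) = 3; h(4) = 0 → root.
Linear factors from roots: (x), (x + 3), (x + 1).
Complete factorization: h(x) = (x)·(x + 1)·(x + 3)·(x^3 + 2x + 1).
Factor degrees with multiplicity: 1 + 1 + 1 + 3 = 6.

1, 1, 1, 3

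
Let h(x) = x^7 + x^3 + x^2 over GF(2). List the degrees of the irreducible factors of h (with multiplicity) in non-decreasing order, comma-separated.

1, 1, 2, 3

Roots in GF(2): h(0) = 0 → root; h(1) = 1.
Linear factors from roots: (x).
Complete factorization: h(x) = (x)^2·(x^2 + x + 1)·(x^3 + x^2 + 1).
Factor degrees with multiplicity: 1 + 1 + 2 + 3 = 7.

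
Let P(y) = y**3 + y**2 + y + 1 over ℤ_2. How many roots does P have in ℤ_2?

1

Evaluate at each of the 2 elements of ℤ_2:
P(0) = 1; P(1) = 0 → root.
Roots: {1}.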